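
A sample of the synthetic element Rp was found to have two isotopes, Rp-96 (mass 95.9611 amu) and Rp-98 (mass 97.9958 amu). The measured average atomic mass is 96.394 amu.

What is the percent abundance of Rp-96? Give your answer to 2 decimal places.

78.72%

With x = fraction of Rp-96 (so Rp-98 is 1 − x):
95.9611·x + 97.9958·(1 − x) = 96.394
(95.9611 − 97.9958)·x = 96.394 − 97.9958
x = -1.6018 / -2.0347 = 0.78724 → 78.72% Rp-96, 21.28% Rp-98.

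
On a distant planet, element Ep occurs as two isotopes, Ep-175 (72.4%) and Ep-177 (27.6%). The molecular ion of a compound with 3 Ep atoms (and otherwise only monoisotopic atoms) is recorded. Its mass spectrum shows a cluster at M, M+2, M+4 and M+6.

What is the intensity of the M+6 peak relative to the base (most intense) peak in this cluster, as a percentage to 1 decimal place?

4.8%

Term probabilities: M 0.3795, M+2 0.4340, M+4 0.1655, M+6 0.0210. Base peak = M+2.
P(M+2) = C(3,1) × 0.724^2 × 0.276^1 = 3 × 0.524176 × 0.2760 = 0.434018 (base)
P(M+6) = C(3,3) × 0.724^0 × 0.276^3 = 1 × 1.0000 × 0.02102458 = 0.021025
Relative intensity = 0.021025 / 0.434018 × 100 = 4.8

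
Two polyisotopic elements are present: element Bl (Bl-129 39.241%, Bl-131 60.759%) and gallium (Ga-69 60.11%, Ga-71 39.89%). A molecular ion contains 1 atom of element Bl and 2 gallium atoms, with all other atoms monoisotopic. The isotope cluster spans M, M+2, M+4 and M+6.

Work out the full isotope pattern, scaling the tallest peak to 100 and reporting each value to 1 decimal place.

34.8 : 100.0 : 86.8 : 23.7

Element Bl pattern (n=1): 0.39241 : 0.60759
Gallium pattern (n=2): 0.36132121 : 0.47955758 : 0.15912121
Convolve the two distributions (both contribute in 2-u steps):
  M: 0.39241×0.36132121 = 0.141786
  M+2: 0.39241×0.47955758 + 0.60759×0.36132121 = 0.407718
  M+4: 0.39241×0.15912121 + 0.60759×0.47955758 = 0.353815
  M+6: 0.60759×0.15912121 = 0.096680
Scale to base peak (0.407718) = 100: 34.8 : 100.0 : 86.8 : 23.7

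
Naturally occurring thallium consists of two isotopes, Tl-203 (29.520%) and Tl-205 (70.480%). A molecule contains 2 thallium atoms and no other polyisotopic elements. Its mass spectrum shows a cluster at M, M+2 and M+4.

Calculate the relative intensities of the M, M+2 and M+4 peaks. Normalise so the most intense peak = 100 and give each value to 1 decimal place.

The 2 Tl atoms are independent, so intensities follow the terms of (0.29520 + 0.70480)^2.
P(M) = 0.29520^2 = 0.087143
P(M+2) = 2 × 0.29520^1 × 0.70480^1 = 0.416114
P(M+4) = 0.70480^2 = 0.496743
The M+4 peak is largest (0.496743); scaling to 100 gives 17.5 : 83.8 : 100.0.

17.5 : 83.8 : 100.0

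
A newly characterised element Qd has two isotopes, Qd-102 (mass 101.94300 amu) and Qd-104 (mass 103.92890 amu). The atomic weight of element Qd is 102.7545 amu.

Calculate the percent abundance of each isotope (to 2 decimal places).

Let x be the fractional abundance of Qd-102; then Qd-104 has abundance 1 − x.
101.94300·x + 103.92890·(1 − x) = 102.7545
(101.94300 − 103.92890)·x = 102.7545 − 103.92890
x = -1.17440 / -1.98590 = 0.59137 → 59.14% Qd-102, 40.86% Qd-104.

Qd-102: 59.14%, Qd-104: 40.86%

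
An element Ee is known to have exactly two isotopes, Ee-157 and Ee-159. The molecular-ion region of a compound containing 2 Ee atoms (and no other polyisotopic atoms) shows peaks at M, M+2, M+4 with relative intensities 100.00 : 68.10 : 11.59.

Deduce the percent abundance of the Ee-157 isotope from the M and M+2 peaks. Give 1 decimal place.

Write p for the Ee-157 fraction. I(M+2)/I(M) = [C(2,1)·p^1·(1−p)] / p^2 = 2·(1−p)/p = 68.10/100.00 = 0.6810
(1−p)/p = 0.6810/2 = 0.3405  ⇒  p = 1/(1 + 0.3405) = 0.7460
Ee-157: 74.6%, Ee-159: 25.4%.

74.6%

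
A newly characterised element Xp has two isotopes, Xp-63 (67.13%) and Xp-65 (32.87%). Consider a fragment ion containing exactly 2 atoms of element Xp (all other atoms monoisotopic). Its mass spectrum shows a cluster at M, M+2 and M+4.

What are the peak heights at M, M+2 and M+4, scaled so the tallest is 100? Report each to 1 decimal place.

Each Xp atom is independently Xp-63 (p = 0.6713) or Xp-65 (q = 0.3287); the cluster is the binomial expansion (p + q)^2.
P(M) = 0.6713^2 = 0.450644
P(M+2) = 2 × 0.6713^1 × 0.3287^1 = 0.441313
P(M+4) = 0.3287^2 = 0.108044
The M peak is largest (0.450644); scaling to 100 gives 100.0 : 97.9 : 24.0.

100.0 : 97.9 : 24.0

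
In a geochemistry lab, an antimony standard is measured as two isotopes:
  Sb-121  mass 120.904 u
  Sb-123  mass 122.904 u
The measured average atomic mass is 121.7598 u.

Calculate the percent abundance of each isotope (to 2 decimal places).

Writing the weighted mean with unknown fraction x of Sb-121:
120.904·x + 122.904·(1 − x) = 121.7598
(120.904 − 122.904)·x = 121.7598 − 122.904
x = -1.1442 / -2.000 = 0.57210 → 57.21% Sb-121, 42.79% Sb-123.

Sb-121: 57.21%, Sb-123: 42.79%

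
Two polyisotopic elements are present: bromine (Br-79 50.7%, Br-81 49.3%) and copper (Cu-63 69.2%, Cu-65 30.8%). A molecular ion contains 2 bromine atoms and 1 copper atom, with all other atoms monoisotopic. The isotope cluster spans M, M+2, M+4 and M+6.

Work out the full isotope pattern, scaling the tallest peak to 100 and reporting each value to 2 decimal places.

41.84 : 100.00 : 75.78 : 17.61

Bromine pattern (n=2): 0.257049 : 0.499902 : 0.243049
Copper pattern (n=1): 0.6920 : 0.3080
Convolve the two distributions (both contribute in 2-u steps):
  M: 0.257049×0.6920 = 0.177878
  M+2: 0.257049×0.3080 + 0.499902×0.6920 = 0.425103
  M+4: 0.499902×0.3080 + 0.243049×0.6920 = 0.322160
  M+6: 0.243049×0.3080 = 0.074859
Scale to base peak (0.425103) = 100: 41.84 : 100.00 : 75.78 : 17.61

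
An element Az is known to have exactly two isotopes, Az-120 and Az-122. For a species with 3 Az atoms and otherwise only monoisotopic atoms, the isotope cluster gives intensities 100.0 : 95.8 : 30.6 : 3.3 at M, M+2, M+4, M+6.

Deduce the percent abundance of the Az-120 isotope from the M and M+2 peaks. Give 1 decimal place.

75.8%

Write p for the Az-120 fraction. I(M+2)/I(M) = [C(3,1)·p^2·(1−p)] / p^3 = 3·(1−p)/p = 95.8/100.0 = 0.9580
(1−p)/p = 0.9580/3 = 0.3193  ⇒  p = 1/(1 + 0.3193) = 0.7580
Az-120: 75.8%, Az-122: 24.2%.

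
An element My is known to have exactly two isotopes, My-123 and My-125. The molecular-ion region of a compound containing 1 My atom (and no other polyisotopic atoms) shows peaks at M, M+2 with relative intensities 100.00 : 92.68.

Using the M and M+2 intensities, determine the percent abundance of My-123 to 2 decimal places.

If p is the fraction of My that is My-123, then I(M+2)/I(M) = [C(1,1)·p^0·(1−p)] / p^1 = 1·(1−p)/p = 92.68/100.00 = 0.9268
(1−p)/p = 0.9268/1 = 0.9268  ⇒  p = 1/(1 + 0.9268) = 0.5190
My-123: 51.90%, My-125: 48.10%.

51.90%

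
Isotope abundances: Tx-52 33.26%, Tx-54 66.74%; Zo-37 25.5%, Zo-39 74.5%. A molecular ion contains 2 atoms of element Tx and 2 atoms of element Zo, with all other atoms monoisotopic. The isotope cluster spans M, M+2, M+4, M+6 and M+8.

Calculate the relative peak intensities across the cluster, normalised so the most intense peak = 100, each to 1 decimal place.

Element Tx pattern (n=2): 0.11062276 : 0.44395448 : 0.44542276
Element Zo pattern (n=2): 0.065025 : 0.37995 : 0.555025
Convolve the two distributions (both contribute in 2-u steps):
  M: 0.11062276×0.065025 = 0.007193
  M+2: 0.11062276×0.37995 + 0.44395448×0.065025 = 0.070899
  M+4: 0.11062276×0.555025 + 0.44395448×0.37995 + 0.44542276×0.065025 = 0.259043
  M+6: 0.44395448×0.555025 + 0.44542276×0.37995 = 0.415644
  M+8: 0.44542276×0.555025 = 0.247221
Scale to base peak (0.415644) = 100: 1.7 : 17.1 : 62.3 : 100.0 : 59.5

1.7 : 17.1 : 62.3 : 100.0 : 59.5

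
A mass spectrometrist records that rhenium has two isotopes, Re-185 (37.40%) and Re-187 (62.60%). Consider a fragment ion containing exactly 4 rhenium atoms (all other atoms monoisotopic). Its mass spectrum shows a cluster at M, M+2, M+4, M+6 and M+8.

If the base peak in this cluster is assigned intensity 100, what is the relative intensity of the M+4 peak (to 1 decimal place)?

Binomial terms of (0.3740 + 0.6260)^4: M 0.0196, M+2 0.1310, M+4 0.3289, M+6 0.3670, M+8 0.1536 → M+6 is the base peak.
P(M+6) = C(4,3) × 0.3740^1 × 0.6260^3 = 4 × 0.3740 × 0.24531438 = 0.366990 (base)
P(M+4) = C(4,2) × 0.3740^2 × 0.6260^2 = 6 × 0.139876 × 0.391876 = 0.328884
Relative intensity = 0.328884 / 0.366990 × 100 = 89.6

89.6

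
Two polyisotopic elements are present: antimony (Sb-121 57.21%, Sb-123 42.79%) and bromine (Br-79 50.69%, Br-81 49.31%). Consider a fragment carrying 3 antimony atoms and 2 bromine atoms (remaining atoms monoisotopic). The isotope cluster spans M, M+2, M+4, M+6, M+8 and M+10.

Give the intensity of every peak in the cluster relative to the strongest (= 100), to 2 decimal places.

Antimony pattern (n=3): 0.18724742 : 0.42015297 : 0.3142518 : 0.07834781
Bromine pattern (n=2): 0.25694761 : 0.49990478 : 0.24314761
Convolve the two distributions (both contribute in 2-u steps):
  M: 0.18724742×0.25694761 = 0.048113
  M+2: 0.18724742×0.49990478 + 0.42015297×0.25694761 = 0.201563
  M+4: 0.18724742×0.24314761 + 0.42015297×0.49990478 + 0.3142518×0.25694761 = 0.336311
  M+6: 0.42015297×0.24314761 + 0.3142518×0.49990478 + 0.07834781×0.25694761 = 0.279386
  M+8: 0.3142518×0.24314761 + 0.07834781×0.49990478 = 0.115576
  M+10: 0.07834781×0.24314761 = 0.019050
Scale to base peak (0.336311) = 100: 14.31 : 59.93 : 100.00 : 83.07 : 34.37 : 5.66

14.31 : 59.93 : 100.00 : 83.07 : 34.37 : 5.66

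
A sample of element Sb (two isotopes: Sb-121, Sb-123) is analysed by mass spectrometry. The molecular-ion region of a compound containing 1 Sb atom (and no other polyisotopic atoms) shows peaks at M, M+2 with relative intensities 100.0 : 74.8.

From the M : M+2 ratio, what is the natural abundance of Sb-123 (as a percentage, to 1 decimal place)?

42.8%

Write p for the Sb-121 fraction. I(M+2)/I(M) = [C(1,1)·p^0·(1−p)] / p^1 = 1·(1−p)/p = 74.8/100.0 = 0.7480
(1−p)/p = 0.7480/1 = 0.7480  ⇒  p = 1/(1 + 0.7480) = 0.5721
Sb-121: 57.2%, Sb-123: 42.8%.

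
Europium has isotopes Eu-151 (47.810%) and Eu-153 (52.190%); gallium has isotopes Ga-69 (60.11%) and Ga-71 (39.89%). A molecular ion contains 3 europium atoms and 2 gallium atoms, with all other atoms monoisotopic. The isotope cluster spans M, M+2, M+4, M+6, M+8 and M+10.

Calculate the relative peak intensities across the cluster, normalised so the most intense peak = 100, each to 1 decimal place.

Europium pattern (n=3): 0.10928391 : 0.3578871 : 0.39067407 : 0.14215492
Gallium pattern (n=2): 0.36132121 : 0.47955758 : 0.15912121
Convolve the two distributions (both contribute in 2-u steps):
  M: 0.10928391×0.36132121 = 0.039487
  M+2: 0.10928391×0.47955758 + 0.3578871×0.36132121 = 0.181720
  M+4: 0.10928391×0.15912121 + 0.3578871×0.47955758 + 0.39067407×0.36132121 = 0.330176
  M+6: 0.3578871×0.15912121 + 0.39067407×0.47955758 + 0.14215492×0.36132121 = 0.295662
  M+8: 0.39067407×0.15912121 + 0.14215492×0.47955758 = 0.130336
  M+10: 0.14215492×0.15912121 = 0.022620
Scale to base peak (0.330176) = 100: 12.0 : 55.0 : 100.0 : 89.5 : 39.5 : 6.9

12.0 : 55.0 : 100.0 : 89.5 : 39.5 : 6.9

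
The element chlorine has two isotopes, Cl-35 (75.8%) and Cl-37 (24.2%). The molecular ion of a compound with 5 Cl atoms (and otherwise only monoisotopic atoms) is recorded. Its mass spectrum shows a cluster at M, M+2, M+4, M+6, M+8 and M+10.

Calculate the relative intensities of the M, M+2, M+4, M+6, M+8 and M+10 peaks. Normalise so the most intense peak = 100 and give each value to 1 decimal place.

The 5 Cl atoms are independent, so intensities follow the terms of (0.758 + 0.242)^5.
P(M) = 0.758^5 = 0.250234
P(M+2) = 5 × 0.758^4 × 0.242^1 = 0.399450
P(M+4) = 10 × 0.758^3 × 0.242^2 = 0.255058
P(M+6) = 10 × 0.758^2 × 0.242^3 = 0.081430
P(M+8) = 5 × 0.758^1 × 0.242^4 = 0.012999
P(M+10) = 0.242^5 = 0.000830
The M+2 peak is largest (0.399450); scaling to 100 gives 62.6 : 100.0 : 63.9 : 20.4 : 3.3 : 0.2.

62.6 : 100.0 : 63.9 : 20.4 : 3.3 : 0.2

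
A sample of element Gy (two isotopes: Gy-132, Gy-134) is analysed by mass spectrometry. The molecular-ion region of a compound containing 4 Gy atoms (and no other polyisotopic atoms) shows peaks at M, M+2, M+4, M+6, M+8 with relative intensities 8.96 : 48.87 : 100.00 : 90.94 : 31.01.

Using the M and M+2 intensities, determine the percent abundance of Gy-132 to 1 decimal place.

If p is the fraction of Gy that is Gy-132, then I(M+2)/I(M) = [C(4,1)·p^3·(1−p)] / p^4 = 4·(1−p)/p = 48.87/8.96 = 5.4542
(1−p)/p = 5.4542/4 = 1.3636  ⇒  p = 1/(1 + 1.3636) = 0.4231
Gy-132: 42.3%, Gy-134: 57.7%.

42.3%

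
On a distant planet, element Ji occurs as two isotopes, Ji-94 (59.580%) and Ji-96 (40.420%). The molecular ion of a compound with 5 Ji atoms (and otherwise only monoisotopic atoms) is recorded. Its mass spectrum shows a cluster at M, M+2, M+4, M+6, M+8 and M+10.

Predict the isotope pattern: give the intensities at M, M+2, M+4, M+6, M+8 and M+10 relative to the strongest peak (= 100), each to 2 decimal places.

Expanding (0.59580 + 0.40420)^5:
P(M) = 0.59580^5 = 0.075076
P(M+2) = 5 × 0.59580^4 × 0.40420^1 = 0.254664
P(M+4) = 10 × 0.59580^3 × 0.40420^2 = 0.345537
P(M+6) = 10 × 0.59580^2 × 0.40420^3 = 0.234417
P(M+8) = 5 × 0.59580^1 × 0.40420^4 = 0.079516
P(M+10) = 0.40420^5 = 0.010789
The M+4 peak is largest (0.345537); scaling to 100 gives 21.73 : 73.70 : 100.00 : 67.84 : 23.01 : 3.12.

21.73 : 73.70 : 100.00 : 67.84 : 23.01 : 3.12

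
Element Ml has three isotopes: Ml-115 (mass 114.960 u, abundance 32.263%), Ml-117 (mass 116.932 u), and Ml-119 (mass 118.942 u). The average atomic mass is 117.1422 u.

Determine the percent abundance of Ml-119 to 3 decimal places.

42.111%

Let x and y be the fractions of Ml-117 and Ml-119. Then x + y = 1 − 0.32263 = 0.67737 and 116.932x + 118.942y = 117.1422 − 0.32263×114.960 = 80.0526552.
Substituting: 116.932x + 118.942(0.67737 − x) = 80.0526552
(116.932 − 118.942)x = -0.51508734  ⇒  x = 0.25626, y = 0.42111
Ml-117: 25.626%, Ml-119: 42.111%.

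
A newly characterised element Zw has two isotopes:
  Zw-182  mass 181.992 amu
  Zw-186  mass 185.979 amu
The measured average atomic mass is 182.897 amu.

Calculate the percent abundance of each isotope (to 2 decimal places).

Zw-182: 77.30%, Zw-186: 22.70%

Writing the weighted mean with unknown fraction x of Zw-182:
181.992·x + 185.979·(1 − x) = 182.897
(181.992 − 185.979)·x = 182.897 − 185.979
x = -3.082 / -3.987 = 0.77301 → 77.30% Zw-182, 22.70% Zw-186.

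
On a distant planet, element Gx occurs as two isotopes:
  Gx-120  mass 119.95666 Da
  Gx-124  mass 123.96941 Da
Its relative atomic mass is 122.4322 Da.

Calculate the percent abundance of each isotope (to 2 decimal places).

Let x be the fractional abundance of Gx-120; then Gx-124 has abundance 1 − x.
119.95666·x + 123.96941·(1 − x) = 122.4322
(119.95666 − 123.96941)·x = 122.4322 − 123.96941
x = -1.53721 / -4.01275 = 0.38308 → 38.31% Gx-120, 61.69% Gx-124.

Gx-120: 38.31%, Gx-124: 61.69%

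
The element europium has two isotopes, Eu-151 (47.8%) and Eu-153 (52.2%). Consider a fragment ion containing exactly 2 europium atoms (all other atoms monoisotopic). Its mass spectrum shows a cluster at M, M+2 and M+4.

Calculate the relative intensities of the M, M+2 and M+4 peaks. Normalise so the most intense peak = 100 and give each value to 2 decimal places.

45.79 : 100.00 : 54.60

The 2 Eu atoms are independent, so intensities follow the terms of (0.478 + 0.522)^2.
P(M) = 0.478^2 = 0.228484
P(M+2) = 2 × 0.478^1 × 0.522^1 = 0.499032
P(M+4) = 0.522^2 = 0.272484
The M+2 peak is largest (0.499032); scaling to 100 gives 45.79 : 100.00 : 54.60.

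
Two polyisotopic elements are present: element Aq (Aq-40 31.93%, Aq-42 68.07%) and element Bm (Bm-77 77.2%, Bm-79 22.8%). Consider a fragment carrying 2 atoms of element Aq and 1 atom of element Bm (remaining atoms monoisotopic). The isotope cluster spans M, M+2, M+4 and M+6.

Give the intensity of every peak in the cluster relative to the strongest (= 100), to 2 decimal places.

17.23 : 78.55 : 100.00 : 23.13

Element Aq pattern (n=2): 0.10195249 : 0.43469502 : 0.46335249
Element Bm pattern (n=1): 0.7720 : 0.2280
Convolve the two distributions (both contribute in 2-u steps):
  M: 0.10195249×0.7720 = 0.078707
  M+2: 0.10195249×0.2280 + 0.43469502×0.7720 = 0.358830
  M+4: 0.43469502×0.2280 + 0.46335249×0.7720 = 0.456819
  M+6: 0.46335249×0.2280 = 0.105644
Scale to base peak (0.456819) = 100: 17.23 : 78.55 : 100.00 : 23.13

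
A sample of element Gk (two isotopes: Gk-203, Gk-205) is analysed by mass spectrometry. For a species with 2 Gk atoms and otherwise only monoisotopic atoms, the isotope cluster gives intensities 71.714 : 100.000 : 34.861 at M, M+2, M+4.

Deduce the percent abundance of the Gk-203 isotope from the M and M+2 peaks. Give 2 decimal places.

Let p = fractional abundance of Gk-203. I(M+2)/I(M) = [C(2,1)·p^1·(1−p)] / p^2 = 2·(1−p)/p = 100.000/71.714 = 1.3944
(1−p)/p = 1.3944/2 = 0.6972  ⇒  p = 1/(1 + 0.6972) = 0.5892
Gk-203: 58.92%, Gk-205: 41.08%.

58.92%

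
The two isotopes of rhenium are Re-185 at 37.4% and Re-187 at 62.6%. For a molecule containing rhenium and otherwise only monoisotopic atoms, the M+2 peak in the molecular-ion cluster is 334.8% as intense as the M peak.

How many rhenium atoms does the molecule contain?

With n Re atoms, P(M+2)/P(M) = C(n,1)·p^(n−1)q / p^n = n·q/p = n · 0.626/0.374.
n = 3.348 × 0.374/0.626 = 2.00 ≈ 2

2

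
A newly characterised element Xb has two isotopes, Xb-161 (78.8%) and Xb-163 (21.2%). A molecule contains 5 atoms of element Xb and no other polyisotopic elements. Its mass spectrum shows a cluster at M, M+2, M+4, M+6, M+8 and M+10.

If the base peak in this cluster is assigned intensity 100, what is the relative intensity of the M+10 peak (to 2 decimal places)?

0.10

(0.788 + 0.212)^5 gives M 0.3038, M+2 0.4087, M+4 0.2199, M+6 0.0592, M+8 0.0080, M+10 0.0004; the largest is M+2.
P(M+2) = C(5,1) × 0.788^4 × 0.212^1 = 5 × 0.38557145 × 0.2120 = 0.408706 (base)
P(M+10) = C(5,5) × 0.788^0 × 0.212^5 = 1 × 1.0000 × 0.00042823 = 0.000428
Relative intensity = 0.000428 / 0.408706 × 100 = 0.10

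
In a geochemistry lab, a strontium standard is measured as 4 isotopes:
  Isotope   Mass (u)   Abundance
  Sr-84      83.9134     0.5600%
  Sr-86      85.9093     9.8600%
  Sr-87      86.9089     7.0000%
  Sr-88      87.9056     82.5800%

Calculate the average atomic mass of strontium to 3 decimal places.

87.617 u

Ar = Σ fᵢ·mᵢ = 0.005600 × 83.9134 + 0.098600 × 85.9093 + 0.070000 × 86.9089 + 0.825800 × 87.9056
= 0.46992 + 8.47066 + 6.08362 + 72.59244 = 87.61664 u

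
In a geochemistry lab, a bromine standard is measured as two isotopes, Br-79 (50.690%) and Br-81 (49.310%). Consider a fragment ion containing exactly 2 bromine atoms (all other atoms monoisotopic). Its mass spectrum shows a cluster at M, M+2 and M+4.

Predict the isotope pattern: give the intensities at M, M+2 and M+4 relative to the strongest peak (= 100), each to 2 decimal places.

Each Br atom is independently Br-79 (p = 0.50690) or Br-81 (q = 0.49310); the cluster is the binomial expansion (p + q)^2.
P(M) = 0.50690^2 = 0.256948
P(M+2) = 2 × 0.50690^1 × 0.49310^1 = 0.499905
P(M+4) = 0.49310^2 = 0.243148
The M+2 peak is largest (0.499905); scaling to 100 gives 51.40 : 100.00 : 48.64.

51.40 : 100.00 : 48.64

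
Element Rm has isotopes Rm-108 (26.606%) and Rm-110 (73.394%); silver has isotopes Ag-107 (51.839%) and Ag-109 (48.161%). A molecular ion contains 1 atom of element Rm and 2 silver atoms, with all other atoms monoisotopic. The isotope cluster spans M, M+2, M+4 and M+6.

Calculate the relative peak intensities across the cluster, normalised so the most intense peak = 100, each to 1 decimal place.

16.7 : 77.1 : 100.0 : 39.8

Element Rm pattern (n=1): 0.26606 : 0.73394
Silver pattern (n=2): 0.26872819 : 0.49932362 : 0.23194819
Convolve the two distributions (both contribute in 2-u steps):
  M: 0.26606×0.26872819 = 0.071498
  M+2: 0.26606×0.49932362 + 0.73394×0.26872819 = 0.330080
  M+4: 0.26606×0.23194819 + 0.73394×0.49932362 = 0.428186
  M+6: 0.73394×0.23194819 = 0.170236
Scale to base peak (0.428186) = 100: 16.7 : 77.1 : 100.0 : 39.8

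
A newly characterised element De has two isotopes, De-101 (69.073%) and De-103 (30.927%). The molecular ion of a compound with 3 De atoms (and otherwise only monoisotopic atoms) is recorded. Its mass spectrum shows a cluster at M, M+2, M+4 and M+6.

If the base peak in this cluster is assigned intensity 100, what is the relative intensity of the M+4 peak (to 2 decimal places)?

Term probabilities: M 0.3296, M+2 0.4427, M+4 0.1982, M+6 0.0296. Base peak = M+2.
P(M+2) = C(3,1) × 0.69073^2 × 0.30927^1 = 3 × 0.47710793 × 0.30927 = 0.442666 (base)
P(M+4) = C(3,2) × 0.69073^1 × 0.30927^2 = 3 × 0.69073 × 0.09564793 = 0.198201
Relative intensity = 0.198201 / 0.442666 × 100 = 44.77

44.77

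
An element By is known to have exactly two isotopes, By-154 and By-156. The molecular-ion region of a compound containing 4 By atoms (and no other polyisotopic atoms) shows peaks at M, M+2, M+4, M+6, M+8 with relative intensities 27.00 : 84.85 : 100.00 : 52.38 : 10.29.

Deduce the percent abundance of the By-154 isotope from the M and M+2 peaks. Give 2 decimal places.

Write p for the By-154 fraction. I(M+2)/I(M) = [C(4,1)·p^3·(1−p)] / p^4 = 4·(1−p)/p = 84.85/27.00 = 3.1426
(1−p)/p = 3.1426/4 = 0.7856  ⇒  p = 1/(1 + 0.7856) = 0.5600
By-154: 56.00%, By-156: 44.00%.

56.00%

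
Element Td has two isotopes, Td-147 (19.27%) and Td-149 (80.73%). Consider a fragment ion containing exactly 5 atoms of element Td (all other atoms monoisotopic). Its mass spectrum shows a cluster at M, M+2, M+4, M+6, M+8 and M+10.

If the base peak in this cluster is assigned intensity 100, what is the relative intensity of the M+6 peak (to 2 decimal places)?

47.74

Binomial terms of (0.1927 + 0.8073)^5: M 0.0003, M+2 0.0056, M+4 0.0466, M+6 0.1954, M+8 0.4093, M+10 0.3429 → M+8 is the base peak.
P(M+8) = C(5,4) × 0.1927^1 × 0.8073^4 = 5 × 0.1927 × 0.42475628 = 0.409253 (base)
P(M+6) = C(5,3) × 0.1927^2 × 0.8073^3 = 10 × 0.03713329 × 0.52614429 = 0.195375
Relative intensity = 0.195375 / 0.409253 × 100 = 47.74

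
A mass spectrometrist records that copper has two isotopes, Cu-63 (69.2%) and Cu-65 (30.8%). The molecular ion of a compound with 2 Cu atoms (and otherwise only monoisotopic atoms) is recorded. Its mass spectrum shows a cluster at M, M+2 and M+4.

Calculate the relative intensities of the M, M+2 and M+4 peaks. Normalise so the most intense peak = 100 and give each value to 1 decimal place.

100.0 : 89.0 : 19.8

Each Cu atom is independently Cu-63 (p = 0.692) or Cu-65 (q = 0.308); the cluster is the binomial expansion (p + q)^2.
P(M) = 0.692^2 = 0.478864
P(M+2) = 2 × 0.692^1 × 0.308^1 = 0.426272
P(M+4) = 0.308^2 = 0.094864
The M peak is largest (0.478864); scaling to 100 gives 100.0 : 89.0 : 19.8.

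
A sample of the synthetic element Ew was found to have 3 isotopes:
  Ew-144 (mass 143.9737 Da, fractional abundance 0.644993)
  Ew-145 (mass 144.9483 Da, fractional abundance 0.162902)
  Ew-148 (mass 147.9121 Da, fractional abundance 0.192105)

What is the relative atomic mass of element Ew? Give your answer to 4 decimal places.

144.8891 Da

Weight each isotope mass by its fractional abundance: 0.644993 × 143.9737 + 0.162902 × 144.9483 + 0.192105 × 147.9121
= 92.86203 + 23.61237 + 28.41465 = 144.88905 Da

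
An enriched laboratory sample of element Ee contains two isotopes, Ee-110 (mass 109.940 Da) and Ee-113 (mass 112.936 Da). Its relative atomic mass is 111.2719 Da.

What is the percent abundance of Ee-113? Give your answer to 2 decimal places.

Writing the weighted mean with unknown fraction x of Ee-110:
109.940·x + 112.936·(1 − x) = 111.2719
(109.940 − 112.936)·x = 111.2719 − 112.936
x = -1.6641 / -2.996 = 0.55544 → 55.54% Ee-110, 44.46% Ee-113.

44.46%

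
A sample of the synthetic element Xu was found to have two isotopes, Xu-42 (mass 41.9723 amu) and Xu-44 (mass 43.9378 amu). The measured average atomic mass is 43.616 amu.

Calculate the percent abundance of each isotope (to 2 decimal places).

Xu-42: 16.37%, Xu-44: 83.63%

Let x be the fractional abundance of Xu-42; then Xu-44 has abundance 1 − x.
41.9723·x + 43.9378·(1 − x) = 43.616
(41.9723 − 43.9378)·x = 43.616 − 43.9378
x = -0.3218 / -1.9655 = 0.16372 → 16.37% Xu-42, 83.63% Xu-44.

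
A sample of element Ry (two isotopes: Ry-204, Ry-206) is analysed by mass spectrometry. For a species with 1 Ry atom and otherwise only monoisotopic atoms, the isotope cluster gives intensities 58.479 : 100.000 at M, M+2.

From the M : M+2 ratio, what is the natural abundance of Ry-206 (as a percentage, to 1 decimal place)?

63.1%

Let p = fractional abundance of Ry-204. I(M+2)/I(M) = [C(1,1)·p^0·(1−p)] / p^1 = 1·(1−p)/p = 100.000/58.479 = 1.7100
(1−p)/p = 1.7100/1 = 1.7100  ⇒  p = 1/(1 + 1.7100) = 0.3690
Ry-204: 36.9%, Ry-206: 63.1%.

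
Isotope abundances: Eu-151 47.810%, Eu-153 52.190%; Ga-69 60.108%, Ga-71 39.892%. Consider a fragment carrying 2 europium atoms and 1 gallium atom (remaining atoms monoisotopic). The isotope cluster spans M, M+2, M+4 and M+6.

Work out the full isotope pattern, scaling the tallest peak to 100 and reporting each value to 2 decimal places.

Europium pattern (n=2): 0.22857961 : 0.49904078 : 0.27237961
Gallium pattern (n=1): 0.60108 : 0.39892
Convolve the two distributions (both contribute in 2-u steps):
  M: 0.22857961×0.60108 = 0.137395
  M+2: 0.22857961×0.39892 + 0.49904078×0.60108 = 0.391148
  M+4: 0.49904078×0.39892 + 0.27237961×0.60108 = 0.362799
  M+6: 0.27237961×0.39892 = 0.108658
Scale to base peak (0.391148) = 100: 35.13 : 100.00 : 92.75 : 27.78

35.13 : 100.00 : 92.75 : 27.78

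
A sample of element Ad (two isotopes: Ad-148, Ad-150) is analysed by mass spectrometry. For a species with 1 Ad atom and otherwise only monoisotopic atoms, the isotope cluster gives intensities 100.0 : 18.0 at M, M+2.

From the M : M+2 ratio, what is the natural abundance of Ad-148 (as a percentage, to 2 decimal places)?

Write p for the Ad-148 fraction. I(M+2)/I(M) = [C(1,1)·p^0·(1−p)] / p^1 = 1·(1−p)/p = 18.0/100.0 = 0.1800
(1−p)/p = 0.1800/1 = 0.1800  ⇒  p = 1/(1 + 0.1800) = 0.8475
Ad-148: 84.75%, Ad-150: 15.25%.

84.75%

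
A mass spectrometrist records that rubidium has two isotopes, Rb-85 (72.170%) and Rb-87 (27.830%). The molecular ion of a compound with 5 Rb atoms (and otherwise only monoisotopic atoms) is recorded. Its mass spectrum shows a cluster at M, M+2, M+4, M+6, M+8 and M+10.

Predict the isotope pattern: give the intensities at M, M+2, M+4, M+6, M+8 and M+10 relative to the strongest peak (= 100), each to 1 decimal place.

The 5 Rb atoms are independent, so intensities follow the terms of (0.72170 + 0.27830)^5.
P(M) = 0.72170^5 = 0.195787
P(M+2) = 5 × 0.72170^4 × 0.27830^1 = 0.377494
P(M+4) = 10 × 0.72170^3 × 0.27830^2 = 0.291136
P(M+6) = 10 × 0.72170^2 × 0.27830^3 = 0.112267
P(M+8) = 5 × 0.72170^1 × 0.27830^4 = 0.021646
P(M+10) = 0.27830^5 = 0.001669
The M+2 peak is largest (0.377494); scaling to 100 gives 51.9 : 100.0 : 77.1 : 29.7 : 5.7 : 0.4.

51.9 : 100.0 : 77.1 : 29.7 : 5.7 : 0.4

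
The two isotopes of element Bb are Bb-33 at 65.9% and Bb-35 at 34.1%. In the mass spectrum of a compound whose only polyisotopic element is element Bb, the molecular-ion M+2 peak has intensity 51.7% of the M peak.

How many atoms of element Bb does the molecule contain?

1

For n independent Bb atoms, I(M+2)/I(M) = n · (abundance Bb-35) / (abundance Bb-33) = n · 0.341/0.659.
n = 0.517 × 0.659/0.341 = 1.00 ≈ 1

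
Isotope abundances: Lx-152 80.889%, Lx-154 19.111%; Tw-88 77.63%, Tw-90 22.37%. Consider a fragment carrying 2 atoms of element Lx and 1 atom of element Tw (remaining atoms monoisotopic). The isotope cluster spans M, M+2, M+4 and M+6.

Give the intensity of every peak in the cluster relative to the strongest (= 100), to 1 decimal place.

Element Lx pattern (n=2): 0.65430303 : 0.30917394 : 0.03652303
Element Tw pattern (n=1): 0.7763 : 0.2237
Convolve the two distributions (both contribute in 2-u steps):
  M: 0.65430303×0.7763 = 0.507935
  M+2: 0.65430303×0.2237 + 0.30917394×0.7763 = 0.386379
  M+4: 0.30917394×0.2237 + 0.03652303×0.7763 = 0.097515
  M+6: 0.03652303×0.2237 = 0.008170
Scale to base peak (0.507935) = 100: 100.0 : 76.1 : 19.2 : 1.6

100.0 : 76.1 : 19.2 : 1.6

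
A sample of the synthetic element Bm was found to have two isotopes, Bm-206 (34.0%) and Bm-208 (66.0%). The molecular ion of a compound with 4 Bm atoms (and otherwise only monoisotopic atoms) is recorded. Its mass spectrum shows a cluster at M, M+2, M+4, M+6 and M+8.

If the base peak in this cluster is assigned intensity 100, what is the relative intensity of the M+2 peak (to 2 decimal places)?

26.54

(0.340 + 0.660)^4 gives M 0.0134, M+2 0.1038, M+4 0.3021, M+6 0.3910, M+8 0.1897; the largest is M+6.
P(M+6) = C(4,3) × 0.340^1 × 0.660^3 = 4 × 0.3400 × 0.287496 = 0.390995 (base)
P(M+2) = C(4,1) × 0.340^3 × 0.660^1 = 4 × 0.039304 × 0.6600 = 0.103763
Relative intensity = 0.103763 / 0.390995 × 100 = 26.54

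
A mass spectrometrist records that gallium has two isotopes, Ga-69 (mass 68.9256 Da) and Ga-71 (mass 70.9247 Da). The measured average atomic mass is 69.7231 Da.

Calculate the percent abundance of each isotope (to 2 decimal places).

Ga-69: 60.11%, Ga-71: 39.89%

Let x be the fractional abundance of Ga-69; then Ga-71 has abundance 1 − x.
68.9256·x + 70.9247·(1 − x) = 69.7231
(68.9256 − 70.9247)·x = 69.7231 − 70.9247
x = -1.2016 / -1.9991 = 0.60107 → 60.11% Ga-69, 39.89% Ga-71.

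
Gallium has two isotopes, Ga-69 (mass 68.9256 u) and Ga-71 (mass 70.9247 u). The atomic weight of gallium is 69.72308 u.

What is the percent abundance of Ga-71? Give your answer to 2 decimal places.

39.89%

Let x be the fractional abundance of Ga-69; then Ga-71 has abundance 1 − x.
68.9256·x + 70.9247·(1 − x) = 69.72308
(68.9256 − 70.9247)·x = 69.72308 − 70.9247
x = -1.20162 / -1.9991 = 0.60108 → 60.11% Ga-69, 39.89% Ga-71.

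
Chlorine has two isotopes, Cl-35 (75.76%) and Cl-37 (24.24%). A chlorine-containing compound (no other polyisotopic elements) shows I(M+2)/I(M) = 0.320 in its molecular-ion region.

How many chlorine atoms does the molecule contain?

With n Cl atoms, P(M+2)/P(M) = C(n,1)·p^(n−1)q / p^n = n·q/p = n · 0.2424/0.7576.
n = 0.320 × 0.7576/0.2424 = 1.00 ≈ 1

1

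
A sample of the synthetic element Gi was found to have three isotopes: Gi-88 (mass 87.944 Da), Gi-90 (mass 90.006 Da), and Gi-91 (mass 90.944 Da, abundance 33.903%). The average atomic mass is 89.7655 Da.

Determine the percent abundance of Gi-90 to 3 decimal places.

The remaining 66.097% is split between Gi-88 (fraction x) and Gi-90 (fraction 0.66097 − x).
Substituting: 87.944x + 90.006(0.66097 − x) = 58.93275568
(87.944 − 90.006)x = -0.55851014  ⇒  x = 0.27086, y = 0.39011
Gi-88: 27.086%, Gi-90: 39.011%.

39.011%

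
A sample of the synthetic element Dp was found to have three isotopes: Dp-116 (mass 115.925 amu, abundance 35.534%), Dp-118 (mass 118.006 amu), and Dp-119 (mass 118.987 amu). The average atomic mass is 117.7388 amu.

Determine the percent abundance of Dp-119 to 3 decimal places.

48.141%

Let x and y be the fractions of Dp-118 and Dp-119. Then x + y = 1 − 0.35534 = 0.64466 and 118.006x + 118.987y = 117.7388 − 0.35534×115.925 = 76.5460105.
Substituting: 118.006x + 118.987(0.64466 − x) = 76.5460105
(118.006 − 118.987)x = -0.16014892  ⇒  x = 0.16325, y = 0.48141
Dp-118: 16.325%, Dp-119: 48.141%.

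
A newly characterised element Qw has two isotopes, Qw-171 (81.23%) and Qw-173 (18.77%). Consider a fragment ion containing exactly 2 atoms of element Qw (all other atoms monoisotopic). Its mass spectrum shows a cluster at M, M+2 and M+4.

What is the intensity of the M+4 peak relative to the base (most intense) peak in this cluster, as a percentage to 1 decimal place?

Binomial terms of (0.8123 + 0.1877)^2: M 0.6598, M+2 0.3049, M+4 0.0352 → M is the base peak.
P(M) = C(2,0) × 0.8123^2 × 0.1877^0 = 1 × 0.65983129 × 1.0000 = 0.659831 (base)
P(M+4) = C(2,2) × 0.8123^0 × 0.1877^2 = 1 × 1.0000 × 0.03523129 = 0.035231
Relative intensity = 0.035231 / 0.659831 × 100 = 5.3

5.3%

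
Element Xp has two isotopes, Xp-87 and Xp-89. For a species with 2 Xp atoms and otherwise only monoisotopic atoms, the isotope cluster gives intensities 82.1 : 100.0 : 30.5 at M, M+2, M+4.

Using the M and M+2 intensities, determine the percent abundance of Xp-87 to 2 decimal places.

Write p for the Xp-87 fraction. I(M+2)/I(M) = [C(2,1)·p^1·(1−p)] / p^2 = 2·(1−p)/p = 100.0/82.1 = 1.2180
(1−p)/p = 1.2180/2 = 0.6090  ⇒  p = 1/(1 + 0.6090) = 0.6215
Xp-87: 62.15%, Xp-89: 37.85%.

62.15%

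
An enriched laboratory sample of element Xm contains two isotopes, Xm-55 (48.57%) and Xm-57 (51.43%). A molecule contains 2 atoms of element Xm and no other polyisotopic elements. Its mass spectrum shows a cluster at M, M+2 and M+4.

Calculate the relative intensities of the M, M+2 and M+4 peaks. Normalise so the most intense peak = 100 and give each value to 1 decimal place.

The 2 Xm atoms are independent, so intensities follow the terms of (0.4857 + 0.5143)^2.
P(M) = 0.4857^2 = 0.235904
P(M+2) = 2 × 0.4857^1 × 0.5143^1 = 0.499591
P(M+4) = 0.5143^2 = 0.264504
The M+2 peak is largest (0.499591); scaling to 100 gives 47.2 : 100.0 : 52.9.

47.2 : 100.0 : 52.9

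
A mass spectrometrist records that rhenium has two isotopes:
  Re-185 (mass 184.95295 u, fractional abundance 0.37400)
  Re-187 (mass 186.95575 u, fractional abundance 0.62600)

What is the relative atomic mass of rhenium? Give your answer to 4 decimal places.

Average mass = Σ (abundance × isotope mass) = 0.37400 × 184.95295 + 0.62600 × 186.95575
= 69.172403 + 117.034300 = 186.206703 u

186.2067 u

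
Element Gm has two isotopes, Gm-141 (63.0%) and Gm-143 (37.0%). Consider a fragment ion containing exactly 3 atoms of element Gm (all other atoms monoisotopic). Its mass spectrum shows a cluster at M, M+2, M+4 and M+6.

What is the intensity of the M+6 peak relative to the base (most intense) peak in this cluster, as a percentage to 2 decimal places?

(0.630 + 0.370)^3 gives M 0.2500, M+2 0.4406, M+4 0.2587, M+6 0.0507; the largest is M+2.
P(M+2) = C(3,1) × 0.630^2 × 0.370^1 = 3 × 0.3969 × 0.3700 = 0.440559 (base)
P(M+6) = C(3,3) × 0.630^0 × 0.370^3 = 1 × 1.0000 × 0.050653 = 0.050653
Relative intensity = 0.050653 / 0.440559 × 100 = 11.50

11.50%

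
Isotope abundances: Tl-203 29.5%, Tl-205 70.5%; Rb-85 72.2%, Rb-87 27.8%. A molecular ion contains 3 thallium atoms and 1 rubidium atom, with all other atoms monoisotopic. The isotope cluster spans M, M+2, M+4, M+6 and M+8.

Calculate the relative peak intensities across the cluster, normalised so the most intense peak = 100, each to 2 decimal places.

4.94 : 37.31 : 98.26 : 100.00 : 25.96

Thallium pattern (n=3): 0.02567237 : 0.18405787 : 0.43986713 : 0.35040263
Rubidium pattern (n=1): 0.7220 : 0.2780
Convolve the two distributions (both contribute in 2-u steps):
  M: 0.02567237×0.7220 = 0.018535
  M+2: 0.02567237×0.2780 + 0.18405787×0.7220 = 0.140027
  M+4: 0.18405787×0.2780 + 0.43986713×0.7220 = 0.368752
  M+6: 0.43986713×0.2780 + 0.35040263×0.7220 = 0.375274
  M+8: 0.35040263×0.2780 = 0.097412
Scale to base peak (0.375274) = 100: 4.94 : 37.31 : 98.26 : 100.00 : 25.96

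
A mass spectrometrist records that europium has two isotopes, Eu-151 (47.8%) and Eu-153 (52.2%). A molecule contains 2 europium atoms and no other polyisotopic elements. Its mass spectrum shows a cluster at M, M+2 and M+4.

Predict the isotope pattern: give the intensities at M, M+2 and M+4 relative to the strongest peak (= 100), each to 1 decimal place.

45.8 : 100.0 : 54.6

Each Eu atom is independently Eu-151 (p = 0.478) or Eu-153 (q = 0.522); the cluster is the binomial expansion (p + q)^2.
P(M) = 0.478^2 = 0.228484
P(M+2) = 2 × 0.478^1 × 0.522^1 = 0.499032
P(M+4) = 0.522^2 = 0.272484
The M+2 peak is largest (0.499032); scaling to 100 gives 45.8 : 100.0 : 54.6.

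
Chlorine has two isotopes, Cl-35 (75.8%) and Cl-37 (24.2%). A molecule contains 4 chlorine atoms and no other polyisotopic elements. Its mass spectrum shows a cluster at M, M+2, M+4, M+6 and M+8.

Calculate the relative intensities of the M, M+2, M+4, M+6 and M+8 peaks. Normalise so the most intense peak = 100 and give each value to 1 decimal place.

The 4 Cl atoms are independent, so intensities follow the terms of (0.758 + 0.242)^4.
P(M) = 0.758^4 = 0.330124
P(M+2) = 4 × 0.758^3 × 0.242^1 = 0.421583
P(M+4) = 6 × 0.758^2 × 0.242^2 = 0.201893
P(M+6) = 4 × 0.758^1 × 0.242^3 = 0.042971
P(M+8) = 0.242^4 = 0.003430
The M+2 peak is largest (0.421583); scaling to 100 gives 78.3 : 100.0 : 47.9 : 10.2 : 0.8.

78.3 : 100.0 : 47.9 : 10.2 : 0.8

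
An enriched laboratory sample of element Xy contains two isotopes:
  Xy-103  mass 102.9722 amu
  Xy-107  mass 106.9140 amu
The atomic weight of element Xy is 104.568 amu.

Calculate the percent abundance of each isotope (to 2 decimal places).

Xy-103: 59.52%, Xy-107: 40.48%

With x = fraction of Xy-103 (so Xy-107 is 1 − x):
102.9722·x + 106.9140·(1 − x) = 104.568
(102.9722 − 106.9140)·x = 104.568 − 106.9140
x = -2.3460 / -3.9418 = 0.59516 → 59.52% Xy-103, 40.48% Xy-107.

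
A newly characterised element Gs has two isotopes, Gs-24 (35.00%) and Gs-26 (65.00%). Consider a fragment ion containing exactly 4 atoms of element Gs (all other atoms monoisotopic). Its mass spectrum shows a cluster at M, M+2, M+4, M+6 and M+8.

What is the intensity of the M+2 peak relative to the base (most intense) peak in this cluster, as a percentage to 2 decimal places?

(0.3500 + 0.6500)^4 gives M 0.0150, M+2 0.1115, M+4 0.3105, M+6 0.3845, M+8 0.1785; the largest is M+6.
P(M+6) = C(4,3) × 0.3500^1 × 0.6500^3 = 4 × 0.3500 × 0.274625 = 0.384475 (base)
P(M+2) = C(4,1) × 0.3500^3 × 0.6500^1 = 4 × 0.042875 × 0.6500 = 0.111475
Relative intensity = 0.111475 / 0.384475 × 100 = 28.99

28.99%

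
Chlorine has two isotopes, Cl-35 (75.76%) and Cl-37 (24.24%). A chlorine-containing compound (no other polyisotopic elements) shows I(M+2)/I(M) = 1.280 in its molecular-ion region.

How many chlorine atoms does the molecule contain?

4

With n Cl atoms, P(M+2)/P(M) = C(n,1)·p^(n−1)q / p^n = n·q/p = n · 0.2424/0.7576.
n = 1.280 × 0.7576/0.2424 = 4.00 ≈ 4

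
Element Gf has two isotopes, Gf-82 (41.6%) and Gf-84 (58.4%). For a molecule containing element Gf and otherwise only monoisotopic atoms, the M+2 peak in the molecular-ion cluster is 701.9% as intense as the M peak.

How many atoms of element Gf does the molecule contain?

5

For n independent Gf atoms, I(M+2)/I(M) = n · (abundance Gf-84) / (abundance Gf-82) = n · 0.584/0.416.
n = 7.019 × 0.416/0.584 = 5.00 ≈ 5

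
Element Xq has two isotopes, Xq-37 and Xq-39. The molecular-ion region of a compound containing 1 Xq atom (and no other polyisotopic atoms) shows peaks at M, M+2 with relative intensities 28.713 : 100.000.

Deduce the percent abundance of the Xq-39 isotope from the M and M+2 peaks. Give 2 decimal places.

77.69%

If p is the fraction of Xq that is Xq-37, then I(M+2)/I(M) = [C(1,1)·p^0·(1−p)] / p^1 = 1·(1−p)/p = 100.000/28.713 = 3.4827
(1−p)/p = 3.4827/1 = 3.4827  ⇒  p = 1/(1 + 3.4827) = 0.2231
Xq-37: 22.31%, Xq-39: 77.69%.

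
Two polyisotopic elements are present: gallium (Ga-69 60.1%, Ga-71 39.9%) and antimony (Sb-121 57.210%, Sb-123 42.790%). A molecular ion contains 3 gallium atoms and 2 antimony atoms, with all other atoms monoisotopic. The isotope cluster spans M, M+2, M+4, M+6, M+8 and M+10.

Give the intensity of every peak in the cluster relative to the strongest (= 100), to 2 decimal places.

Gallium pattern (n=3): 0.2170818 : 0.4323576 : 0.2870394 : 0.0635212
Antimony pattern (n=2): 0.32729841 : 0.48960318 : 0.18309841
Convolve the two distributions (both contribute in 2-u steps):
  M: 0.2170818×0.32729841 = 0.071051
  M+2: 0.2170818×0.48960318 + 0.4323576×0.32729841 = 0.247794
  M+4: 0.2170818×0.18309841 + 0.4323576×0.48960318 + 0.2870394×0.32729841 = 0.345379
  M+6: 0.4323576×0.18309841 + 0.2870394×0.48960318 + 0.0635212×0.32729841 = 0.240490
  M+8: 0.2870394×0.18309841 + 0.0635212×0.48960318 = 0.083657
  M+10: 0.0635212×0.18309841 = 0.011631
Scale to base peak (0.345379) = 100: 20.57 : 71.75 : 100.00 : 69.63 : 24.22 : 3.37

20.57 : 71.75 : 100.00 : 69.63 : 24.22 : 3.37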